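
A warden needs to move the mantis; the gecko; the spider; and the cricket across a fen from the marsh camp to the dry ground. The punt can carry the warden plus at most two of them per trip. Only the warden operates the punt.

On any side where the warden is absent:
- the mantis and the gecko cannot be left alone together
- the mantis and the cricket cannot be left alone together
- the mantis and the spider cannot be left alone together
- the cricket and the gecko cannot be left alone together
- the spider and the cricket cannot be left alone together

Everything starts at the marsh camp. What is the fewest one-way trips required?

Counting alone: the warden can take at most 2 across per trip to the dry ground, so moving all 4 needs at least 2 loaded trips out, with a return between consecutive ones — at least 3 crossings.
The safety rule pushes this higher. Following every safe sequence of crossings, the most of the 4 that can be at the dry ground as the punt arrives there on crossing 3 is 3 — never all 4.
So no plan with fewer than 5 crossings exists, and this one achieves 5:
1. Warden goes to the dry ground with the cricket and the mantis.
2. Warden goes back to the marsh camp with the mantis.
3. Warden goes to the dry ground with the gecko and the spider.
4. Warden goes back to the marsh camp with the cricket.
5. Warden goes to the dry ground with the cricket and the mantis.

5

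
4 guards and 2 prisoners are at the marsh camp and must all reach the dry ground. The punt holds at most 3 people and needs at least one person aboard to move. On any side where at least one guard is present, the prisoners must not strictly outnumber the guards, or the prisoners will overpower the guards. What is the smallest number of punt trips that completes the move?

Counting alone: each trip to the dry ground takes at most 3 across and each return brings at least 1 back, so after t trips out (and t−1 returns) at most 3t − (t−1) of the 6 are across; that first reaches 6 at t = 3, so at least 5 crossings are needed.
The plan below uses exactly 5 crossings, so it is optimal:
1. 2 prisoners → the dry ground.  (the marsh camp: 4G 0P; the dry ground: 0G 2P)
2. 1 prisoner ← the marsh camp.  (the marsh camp: 4G 1P; the dry ground: 0G 1P)
3. 2 guards and 1 prisoner → the dry ground.  (the marsh camp: 2G 0P; the dry ground: 2G 2P)
4. 1 prisoner ← the marsh camp.  (the marsh camp: 2G 1P; the dry ground: 2G 1P)
5. 2 guards and 1 prisoner → the dry ground.  (the marsh camp: 0G 0P; the dry ground: 4G 2P)

5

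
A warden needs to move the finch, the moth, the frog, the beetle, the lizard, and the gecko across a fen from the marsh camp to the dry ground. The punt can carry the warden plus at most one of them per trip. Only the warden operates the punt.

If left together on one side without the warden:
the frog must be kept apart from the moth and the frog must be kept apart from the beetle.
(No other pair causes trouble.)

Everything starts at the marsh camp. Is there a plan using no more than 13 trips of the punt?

Yes — this plan uses 13 crossings (≤ 13):
1. Warden goes to the dry ground with the frog.
2. Warden goes back to the marsh camp alone.
3. Warden goes to the dry ground with the finch.
4. Warden goes back to the marsh camp alone.
5. Warden goes to the dry ground with the moth.
6. Warden goes back to the marsh camp with the frog.
7. Warden goes to the dry ground with the beetle.
8. Warden goes back to the marsh camp alone.
9. Warden goes to the dry ground with the lizard.
10. Warden goes back to the marsh camp alone.
11. Warden goes to the dry ground with the gecko.
12. Warden goes back to the marsh camp alone.
13. Warden goes to the dry ground with the frog.

Yes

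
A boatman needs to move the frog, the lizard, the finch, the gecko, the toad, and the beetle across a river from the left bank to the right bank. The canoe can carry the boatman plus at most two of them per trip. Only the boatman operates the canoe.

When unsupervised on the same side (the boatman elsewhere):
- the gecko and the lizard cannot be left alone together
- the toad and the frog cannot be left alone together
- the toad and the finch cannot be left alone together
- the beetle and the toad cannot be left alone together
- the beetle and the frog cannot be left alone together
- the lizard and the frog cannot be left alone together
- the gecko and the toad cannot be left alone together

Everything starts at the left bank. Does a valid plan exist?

No

Whatever the first load, the items left behind include a forbidden pair without the boatman. No opening move is safe, so no plan exists.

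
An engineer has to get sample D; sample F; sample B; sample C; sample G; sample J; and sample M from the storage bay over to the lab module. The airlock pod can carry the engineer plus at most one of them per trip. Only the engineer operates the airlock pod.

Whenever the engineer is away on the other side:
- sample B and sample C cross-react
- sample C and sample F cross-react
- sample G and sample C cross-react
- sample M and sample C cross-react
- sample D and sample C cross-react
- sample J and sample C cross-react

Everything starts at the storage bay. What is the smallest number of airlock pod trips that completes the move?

Following every safe sequence of crossings from the start, the most of the 7 that can be at the lab module as the airlock pod arrives there on crossings 1, 3 is 1, 2 respectively; the best ever achieved is 2 of 7.
From crossing 5 on, no configuration arises that was not already reachable earlier: only 15 distinct safe configurations (who is on which side, and where the airlock pod is) can ever be reached, none of them has everyone across, and every continuation just revisits them. So no valid plan exists.

impossible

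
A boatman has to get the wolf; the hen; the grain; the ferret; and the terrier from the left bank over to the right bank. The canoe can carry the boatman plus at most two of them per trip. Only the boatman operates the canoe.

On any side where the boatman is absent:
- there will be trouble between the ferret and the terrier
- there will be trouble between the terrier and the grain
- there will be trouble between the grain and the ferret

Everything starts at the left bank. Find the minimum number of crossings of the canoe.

Counting alone: the boatman can take at most 2 across per trip to the right bank, so moving all 5 needs at least 3 loaded trips out, with a return between consecutive ones — at least 5 crossings.
The safety rule pushes this higher. Following every safe sequence of crossings, the most of the 5 that can be at the right bank as the canoe arrives there on crossing 5 is 4 — never all 5.
So no plan with fewer than 7 crossings exists, and this one achieves 7:
1. Boatman goes to the right bank with the ferret and the grain.
2. Boatman goes back to the left bank with the grain.
3. Boatman goes to the right bank with the grain and the wolf.
4. Boatman goes back to the left bank with the grain.
5. Boatman goes to the right bank with the grain and the hen.
6. Boatman goes back to the left bank with the grain.
7. Boatman goes to the right bank with the grain and the terrier.

7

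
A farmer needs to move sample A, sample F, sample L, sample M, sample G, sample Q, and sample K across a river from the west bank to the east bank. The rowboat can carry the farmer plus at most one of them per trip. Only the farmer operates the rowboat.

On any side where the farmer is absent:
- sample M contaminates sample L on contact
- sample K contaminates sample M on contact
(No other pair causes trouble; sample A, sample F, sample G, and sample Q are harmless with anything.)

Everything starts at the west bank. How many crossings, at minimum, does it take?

Counting alone: the farmer can take at most 1 across per trip to the east bank, so moving all 7 needs at least 7 loaded trips out, with a return between consecutive ones — at least 13 crossings.
The safety rule pushes this higher. Following every safe sequence of crossings, the most of the 7 that can be at the east bank as the rowboat arrives there on crossing 13 is 6 — never all 7.
So no plan with fewer than 15 crossings exists, and this one achieves 15:
1. Farmer goes to the east bank with sample M.  [the west bank: sample A, sample F, sample G, sample K, sample L, sample Q | the east bank: sample M]
2. Farmer goes back to the west bank alone.  [the west bank: sample A, sample F, sample G, sample K, sample L, sample Q | the east bank: sample M]
3. Farmer goes to the east bank with sample A.  [the west bank: sample F, sample G, sample K, sample L, sample Q | the east bank: sample A, sample M]
4. Farmer goes back to the west bank alone.  [the west bank: sample F, sample G, sample K, sample L, sample Q | the east bank: sample A, sample M]
5. Farmer goes to the east bank with sample F.  [the west bank: sample G, sample K, sample L, sample Q | the east bank: sample A, sample F, sample M]
6. Farmer goes back to the west bank alone.  [the west bank: sample G, sample K, sample L, sample Q | the east bank: sample A, sample F, sample M]
7. Farmer goes to the east bank with sample L.  [the west bank: sample G, sample K, sample Q | the east bank: sample A, sample F, sample L, sample M]
8. Farmer goes back to the west bank with sample M.  [the west bank: sample G, sample K, sample M, sample Q | the east bank: sample A, sample F, sample L]
9. Farmer goes to the east bank with sample K.  [the west bank: sample G, sample M, sample Q | the east bank: sample A, sample F, sample K, sample L]
10. Farmer goes back to the west bank alone.  [the west bank: sample G, sample M, sample Q | the east bank: sample A, sample F, sample K, sample L]
11. Farmer goes to the east bank with sample G.  [the west bank: sample M, sample Q | the east bank: sample A, sample F, sample G, sample K, sample L]
12. Farmer goes back to the west bank alone.  [the west bank: sample M, sample Q | the east bank: sample A, sample F, sample G, sample K, sample L]
13. Farmer goes to the east bank with sample Q.  [the west bank: sample M | the east bank: sample A, sample F, sample G, sample K, sample L, sample Q]
14. Farmer goes back to the west bank alone.  [the west bank: sample M | the east bank: sample A, sample F, sample G, sample K, sample L, sample Q]
15. Farmer goes to the east bank with sample M.  [the west bank: — | the east bank: sample A, sample F, sample G, sample K, sample L, sample M, sample Q]

15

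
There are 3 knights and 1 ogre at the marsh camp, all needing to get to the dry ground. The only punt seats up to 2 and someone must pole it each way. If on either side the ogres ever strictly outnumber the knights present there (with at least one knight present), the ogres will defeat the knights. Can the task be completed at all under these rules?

1. 1 knight and 1 ogre → the dry ground.  (the marsh camp: 2K 0O; the dry ground: 1K 1O)
2. 1 ogre ← the marsh camp.  (the marsh camp: 2K 1O; the dry ground: 1K 0O)
3. 1 knight and 1 ogre → the dry ground.  (the marsh camp: 1K 0O; the dry ground: 2K 1O)
4. 1 ogre ← the marsh camp.  (the marsh camp: 1K 1O; the dry ground: 2K 0O)
5. 1 knight and 1 ogre → the dry ground.  (the marsh camp: 0K 0O; the dry ground: 3K 1O)

Yes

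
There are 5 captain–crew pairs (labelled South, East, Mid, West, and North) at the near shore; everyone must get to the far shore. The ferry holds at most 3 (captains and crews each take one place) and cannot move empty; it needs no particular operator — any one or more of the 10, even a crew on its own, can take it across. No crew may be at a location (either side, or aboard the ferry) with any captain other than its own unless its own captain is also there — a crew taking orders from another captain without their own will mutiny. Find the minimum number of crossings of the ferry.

11

Counting alone: each trip to the far shore takes at most 3 across and each return brings at least 1 back, so after t trips out (and t−1 returns) at most 3t − (t−1) of the 10 are across; that first reaches 10 at t = 5, so at least 9 crossings are needed.
The safety rule pushes this higher. Following every safe sequence of crossings, the most of the 10 that can be at the far shore as the ferry arrives there on crossing 9 is 9 — never all 10.
So no plan with fewer than 11 crossings exists, and this one achieves 11:
1. captain South and crew South cross → the far shore.
2. captain South crosses ← the near shore.
3. crew East, crew Mid, and crew West cross → the far shore.
4. crew South crosses ← the near shore.
5. captain East, captain Mid, and captain West cross → the far shore.
6. captain East and crew East cross ← the near shore.
7. captain East, captain North, and captain South cross → the far shore.
8. crew Mid crosses ← the near shore.
9. crew East and crew South cross → the far shore.
10. crew South crosses ← the near shore.
11. crew Mid, crew North, and crew South cross → the far shore.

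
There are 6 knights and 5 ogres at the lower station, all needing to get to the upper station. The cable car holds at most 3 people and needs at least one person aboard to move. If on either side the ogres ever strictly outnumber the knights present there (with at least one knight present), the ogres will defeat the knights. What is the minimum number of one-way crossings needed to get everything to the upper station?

9

Counting alone: each trip to the upper station takes at most 3 across and each return brings at least 1 back, so after t trips out (and t−1 returns) at most 3t − (t−1) of the 11 are across; that first reaches 11 at t = 5, so at least 9 crossings are needed.
The plan below uses exactly 9 crossings, so it is optimal:
1. 3 ogres → the upper station.  (the lower station: 6K 2O; the upper station: 0K 3O)
2. 1 ogre ← the lower station.  (the lower station: 6K 3O; the upper station: 0K 2O)
3. 3 knights → the upper station.  (the lower station: 3K 3O; the upper station: 3K 2O)
4. 1 knight ← the lower station.  (the lower station: 4K 3O; the upper station: 2K 2O)
5. 2 knights and 1 ogre → the upper station.  (the lower station: 2K 2O; the upper station: 4K 3O)
6. 1 knight ← the lower station.  (the lower station: 3K 2O; the upper station: 3K 3O)
7. 2 knights and 1 ogre → the upper station.  (the lower station: 1K 1O; the upper station: 5K 4O)
8. 1 knight ← the lower station.  (the lower station: 2K 1O; the upper station: 4K 4O)
9. 2 knights and 1 ogre → the upper station.  (the lower station: 0K 0O; the upper station: 6K 5O)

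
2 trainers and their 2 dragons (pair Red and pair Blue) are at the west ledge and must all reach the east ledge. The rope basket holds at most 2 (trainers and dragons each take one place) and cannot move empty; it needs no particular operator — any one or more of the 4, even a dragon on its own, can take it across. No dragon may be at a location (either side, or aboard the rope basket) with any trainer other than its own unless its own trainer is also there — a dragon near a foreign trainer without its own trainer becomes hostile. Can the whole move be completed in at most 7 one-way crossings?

Yes — this plan uses 5 crossings (≤ 7):
1. dragon Red and trainer Red cross → the east ledge.
2. trainer Red crosses ← the west ledge.
3. trainer Blue and trainer Red cross → the east ledge.
4. trainer Blue crosses ← the west ledge.
5. dragon Blue and trainer Blue cross → the east ledge.

Yes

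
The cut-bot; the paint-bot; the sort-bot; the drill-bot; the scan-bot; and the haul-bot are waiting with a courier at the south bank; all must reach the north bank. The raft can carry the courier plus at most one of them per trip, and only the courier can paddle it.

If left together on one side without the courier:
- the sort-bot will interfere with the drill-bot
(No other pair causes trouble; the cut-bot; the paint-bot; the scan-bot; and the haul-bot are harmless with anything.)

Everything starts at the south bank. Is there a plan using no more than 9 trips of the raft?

Counting alone: the courier can take at most 1 across per trip to the north bank, so moving all 6 needs at least 6 loaded trips out, with a return between consecutive ones — at least 11 crossings.
Since 9 < 11, 9 crossings cannot be enough. (The shortest complete plan in fact takes 11:)
1. Courier goes to the north bank with the sort-bot.  [the south bank: the cut-bot, the drill-bot, the haul-bot, the paint-bot, the scan-bot | the north bank: the sort-bot]
2. Courier goes back to the south bank alone.  [the south bank: the cut-bot, the drill-bot, the haul-bot, the paint-bot, the scan-bot | the north bank: the sort-bot]
3. Courier goes to the north bank with the cut-bot.  [the south bank: the drill-bot, the haul-bot, the paint-bot, the scan-bot | the north bank: the cut-bot, the sort-bot]
4. Courier goes back to the south bank alone.  [the south bank: the drill-bot, the haul-bot, the paint-bot, the scan-bot | the north bank: the cut-bot, the sort-bot]
5. Courier goes to the north bank with the paint-bot.  [the south bank: the drill-bot, the haul-bot, the scan-bot | the north bank: the cut-bot, the paint-bot, the sort-bot]
6. Courier goes back to the south bank alone.  [the south bank: the drill-bot, the haul-bot, the scan-bot | the north bank: the cut-bot, the paint-bot, the sort-bot]
7. Courier goes to the north bank with the scan-bot.  [the south bank: the drill-bot, the haul-bot | the north bank: the cut-bot, the paint-bot, the scan-bot, the sort-bot]
8. Courier goes back to the south bank alone.  [the south bank: the drill-bot, the haul-bot | the north bank: the cut-bot, the paint-bot, the scan-bot, the sort-bot]
9. Courier goes to the north bank with the haul-bot.  [the south bank: the drill-bot | the north bank: the cut-bot, the haul-bot, the paint-bot, the scan-bot, the sort-bot]
10. Courier goes back to the south bank alone.  [the south bank: the drill-bot | the north bank: the cut-bot, the haul-bot, the paint-bot, the scan-bot, the sort-bot]
11. Courier goes to the north bank with the drill-bot.  [the south bank: — | the north bank: the cut-bot, the drill-bot, the haul-bot, the paint-bot, the scan-bot, the sort-bot]

No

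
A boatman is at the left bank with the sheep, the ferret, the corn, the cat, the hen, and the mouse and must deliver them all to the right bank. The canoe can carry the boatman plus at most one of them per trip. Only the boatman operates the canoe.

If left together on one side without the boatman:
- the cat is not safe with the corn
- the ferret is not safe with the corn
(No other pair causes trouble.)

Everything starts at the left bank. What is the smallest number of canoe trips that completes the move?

13

Counting alone: the boatman can take at most 1 across per trip to the right bank, so moving all 6 needs at least 6 loaded trips out, with a return between consecutive ones — at least 11 crossings.
The safety rule pushes this higher. Following every safe sequence of crossings, the most of the 6 that can be at the right bank as the canoe arrives there on crossing 11 is 5 — never all 6.
So no plan with fewer than 13 crossings exists, and this one achieves 13:
1. Boatman goes to the right bank with the corn.
2. Boatman goes back to the left bank alone.
3. Boatman goes to the right bank with the sheep.
4. Boatman goes back to the left bank alone.
5. Boatman goes to the right bank with the ferret.
6. Boatman goes back to the left bank with the corn.
7. Boatman goes to the right bank with the cat.
8. Boatman goes back to the left bank alone.
9. Boatman goes to the right bank with the hen.
10. Boatman goes back to the left bank alone.
11. Boatman goes to the right bank with the mouse.
12. Boatman goes back to the left bank alone.
13. Boatman goes to the right bank with the corn.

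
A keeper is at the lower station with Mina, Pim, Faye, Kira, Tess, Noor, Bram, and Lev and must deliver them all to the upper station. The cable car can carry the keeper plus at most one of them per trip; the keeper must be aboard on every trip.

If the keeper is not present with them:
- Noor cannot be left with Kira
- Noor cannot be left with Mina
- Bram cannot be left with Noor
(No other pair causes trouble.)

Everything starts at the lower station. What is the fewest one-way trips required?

Following every safe sequence of crossings from the start, the most of the 8 that can be at the upper station as the cable car arrives there on crossings 1, 3, 5, 7, 9, 11 is 1, 2, 3, 4, 5, 6 respectively; the best ever achieved is 6 of 8.
From crossing 13 on, no configuration arises that was not already reachable earlier: only 144 distinct safe configurations (who is on which side, and where the cable car is) can ever be reached, none of them has everyone across, and every continuation just revisits them. So no valid plan exists.

impossible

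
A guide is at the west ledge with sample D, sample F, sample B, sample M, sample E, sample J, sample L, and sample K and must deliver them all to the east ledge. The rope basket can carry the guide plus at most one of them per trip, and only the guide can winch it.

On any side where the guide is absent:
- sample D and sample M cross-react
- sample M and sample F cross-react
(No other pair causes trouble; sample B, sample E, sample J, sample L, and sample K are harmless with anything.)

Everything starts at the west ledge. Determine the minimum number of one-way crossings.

17

Counting alone: the guide can take at most 1 across per trip to the east ledge, so moving all 8 needs at least 8 loaded trips out, with a return between consecutive ones — at least 15 crossings.
The safety rule pushes this higher. Following every safe sequence of crossings, the most of the 8 that can be at the east ledge as the rope basket arrives there on crossing 15 is 7 — never all 8.
So no plan with fewer than 17 crossings exists, and this one achieves 17:
1. Guide goes to the east ledge with sample M.  [the west ledge: sample B, sample D, sample E, sample F, sample J, sample K, sample L | the east ledge: sample M]
2. Guide goes back to the west ledge alone.  [the west ledge: sample B, sample D, sample E, sample F, sample J, sample K, sample L | the east ledge: sample M]
3. Guide goes to the east ledge with sample D.  [the west ledge: sample B, sample E, sample F, sample J, sample K, sample L | the east ledge: sample D, sample M]
4. Guide goes back to the west ledge with sample M.  [the west ledge: sample B, sample E, sample F, sample J, sample K, sample L, sample M | the east ledge: sample D]
5. Guide goes to the east ledge with sample F.  [the west ledge: sample B, sample E, sample J, sample K, sample L, sample M | the east ledge: sample D, sample F]
6. Guide goes back to the west ledge alone.  [the west ledge: sample B, sample E, sample J, sample K, sample L, sample M | the east ledge: sample D, sample F]
7. Guide goes to the east ledge with sample B.  [the west ledge: sample E, sample J, sample K, sample L, sample M | the east ledge: sample B, sample D, sample F]
8. Guide goes back to the west ledge alone.  [the west ledge: sample E, sample J, sample K, sample L, sample M | the east ledge: sample B, sample D, sample F]
9. Guide goes to the east ledge with sample E.  [the west ledge: sample J, sample K, sample L, sample M | the east ledge: sample B, sample D, sample E, sample F]
10. Guide goes back to the west ledge alone.  [the west ledge: sample J, sample K, sample L, sample M | the east ledge: sample B, sample D, sample E, sample F]
11. Guide goes to the east ledge with sample J.  [the west ledge: sample K, sample L, sample M | the east ledge: sample B, sample D, sample E, sample F, sample J]
12. Guide goes back to the west ledge alone.  [the west ledge: sample K, sample L, sample M | the east ledge: sample B, sample D, sample E, sample F, sample J]
13. Guide goes to the east ledge with sample L.  [the west ledge: sample K, sample M | the east ledge: sample B, sample D, sample E, sample F, sample J, sample L]
14. Guide goes back to the west ledge alone.  [the west ledge: sample K, sample M | the east ledge: sample B, sample D, sample E, sample F, sample J, sample L]
15. Guide goes to the east ledge with sample K.  [the west ledge: sample M | the east ledge: sample B, sample D, sample E, sample F, sample J, sample K, sample L]
16. Guide goes back to the west ledge alone.  [the west ledge: sample M | the east ledge: sample B, sample D, sample E, sample F, sample J, sample K, sample L]
17. Guide goes to the east ledge with sample M.  [the west ledge: — | the east ledge: sample B, sample D, sample E, sample F, sample J, sample K, sample L, sample M]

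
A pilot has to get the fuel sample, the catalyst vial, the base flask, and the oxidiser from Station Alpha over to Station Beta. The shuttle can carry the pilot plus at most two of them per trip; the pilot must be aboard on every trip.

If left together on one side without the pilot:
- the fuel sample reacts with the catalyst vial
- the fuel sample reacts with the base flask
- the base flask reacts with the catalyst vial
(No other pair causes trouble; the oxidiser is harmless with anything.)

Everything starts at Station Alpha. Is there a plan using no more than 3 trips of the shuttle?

Counting alone: the pilot can take at most 2 across per trip to Station Beta, so moving all 4 needs at least 2 loaded trips out, with a return between consecutive ones — at least 3 crossings.
The safety rule pushes this higher. Following every safe sequence of crossings, the most of the 4 that can be at Station Beta as the shuttle arrives there on crossing 3 is 3 — never all 4.
So the move cannot be finished within 3 crossings. (The shortest complete plan takes 5:)
1. Pilot goes to Station Beta with the catalyst vial and the fuel sample.  [Station Alpha: the base flask, the oxidiser | Station Beta: the catalyst vial, the fuel sample]
2. Pilot goes back to Station Alpha with the fuel sample.  [Station Alpha: the base flask, the fuel sample, the oxidiser | Station Beta: the catalyst vial]
3. Pilot goes to Station Beta with the fuel sample and the oxidiser.  [Station Alpha: the base flask | Station Beta: the catalyst vial, the fuel sample, the oxidiser]
4. Pilot goes back to Station Alpha with the fuel sample.  [Station Alpha: the base flask, the fuel sample | Station Beta: the catalyst vial, the oxidiser]
5. Pilot goes to Station Beta with the base flask and the fuel sample.  [Station Alpha: — | Station Beta: the base flask, the catalyst vial, the fuel sample, the oxidiser]

No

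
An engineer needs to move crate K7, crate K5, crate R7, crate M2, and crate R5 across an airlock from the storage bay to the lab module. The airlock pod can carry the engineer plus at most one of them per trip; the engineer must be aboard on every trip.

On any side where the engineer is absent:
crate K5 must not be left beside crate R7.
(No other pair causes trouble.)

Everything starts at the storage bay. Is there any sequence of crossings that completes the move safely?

1. Engineer goes to the lab module with crate K5.
2. Engineer goes back to the storage bay alone.
3. Engineer goes to the lab module with crate K7.
4. Engineer goes back to the storage bay alone.
5. Engineer goes to the lab module with crate M2.
6. Engineer goes back to the storage bay alone.
7. Engineer goes to the lab module with crate R5.
8. Engineer goes back to the storage bay alone.
9. Engineer goes to the lab module with crate R7.

Yes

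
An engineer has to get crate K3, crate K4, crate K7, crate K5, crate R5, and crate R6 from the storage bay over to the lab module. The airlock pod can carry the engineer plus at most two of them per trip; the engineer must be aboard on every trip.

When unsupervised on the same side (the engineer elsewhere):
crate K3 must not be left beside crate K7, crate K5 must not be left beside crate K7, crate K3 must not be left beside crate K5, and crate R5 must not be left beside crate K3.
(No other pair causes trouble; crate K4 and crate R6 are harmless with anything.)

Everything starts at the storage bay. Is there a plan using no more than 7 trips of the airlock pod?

No

Counting alone: the engineer can take at most 2 across per trip to the lab module, so moving all 6 needs at least 3 loaded trips out, with a return between consecutive ones — at least 5 crossings.
The safety rule pushes this higher. Following every safe sequence of crossings, the most of the 6 that can be at the lab module as the airlock pod arrives there on crossings 5, 7 is 4, 5 respectively — never all 6.
So the move cannot be finished within 7 crossings. (The shortest complete plan takes 9:)
1. Engineer goes to the lab module with crate K3 and crate K7.
2. Engineer goes back to the storage bay with crate K3.
3. Engineer goes to the lab module with crate K3 and crate K4.
4. Engineer goes back to the storage bay with crate K3.
5. Engineer goes to the lab module with crate K3 and crate R5.
6. Engineer goes back to the storage bay with crate K3.
7. Engineer goes to the lab module with crate K3 and crate R6.
8. Engineer goes back to the storage bay with crate K3.
9. Engineer goes to the lab module with crate K3 and crate K5.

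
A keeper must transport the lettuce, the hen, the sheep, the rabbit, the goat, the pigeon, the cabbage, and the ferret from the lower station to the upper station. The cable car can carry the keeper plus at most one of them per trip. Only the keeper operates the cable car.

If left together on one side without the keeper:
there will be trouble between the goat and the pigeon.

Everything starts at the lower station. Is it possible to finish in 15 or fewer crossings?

Yes — this plan uses 15 crossings (≤ 15):
1. Keeper goes to the upper station with the goat.  [the lower station: the cabbage, the ferret, the hen, the lettuce, the pigeon, the rabbit, the sheep | the upper station: the goat]
2. Keeper goes back to the lower station alone.  [the lower station: the cabbage, the ferret, the hen, the lettuce, the pigeon, the rabbit, the sheep | the upper station: the goat]
3. Keeper goes to the upper station with the lettuce.  [the lower station: the cabbage, the ferret, the hen, the pigeon, the rabbit, the sheep | the upper station: the goat, the lettuce]
4. Keeper goes back to the lower station alone.  [the lower station: the cabbage, the ferret, the hen, the pigeon, the rabbit, the sheep | the upper station: the goat, the lettuce]
5. Keeper goes to the upper station with the hen.  [the lower station: the cabbage, the ferret, the pigeon, the rabbit, the sheep | the upper station: the goat, the hen, the lettuce]
6. Keeper goes back to the lower station alone.  [the lower station: the cabbage, the ferret, the pigeon, the rabbit, the sheep | the upper station: the goat, the hen, the lettuce]
7. Keeper goes to the upper station with the sheep.  [the lower station: the cabbage, the ferret, the pigeon, the rabbit | the upper station: the goat, the hen, the lettuce, the sheep]
8. Keeper goes back to the lower station alone.  [the lower station: the cabbage, the ferret, the pigeon, the rabbit | the upper station: the goat, the hen, the lettuce, the sheep]
9. Keeper goes to the upper station with the rabbit.  [the lower station: the cabbage, the ferret, the pigeon | the upper station: the goat, the hen, the lettuce, the rabbit, the sheep]
10. Keeper goes back to the lower station alone.  [the lower station: the cabbage, the ferret, the pigeon | the upper station: the goat, the hen, the lettuce, the rabbit, the sheep]
11. Keeper goes to the upper station with the cabbage.  [the lower station: the ferret, the pigeon | the upper station: the cabbage, the goat, the hen, the lettuce, the rabbit, the sheep]
12. Keeper goes back to the lower station alone.  [the lower station: the ferret, the pigeon | the upper station: the cabbage, the goat, the hen, the lettuce, the rabbit, the sheep]
13. Keeper goes to the upper station with the ferret.  [the lower station: the pigeon | the upper station: the cabbage, the ferret, the goat, the hen, the lettuce, the rabbit, the sheep]
14. Keeper goes back to the lower station alone.  [the lower station: the pigeon | the upper station: the cabbage, the ferret, the goat, the hen, the lettuce, the rabbit, the sheep]
15. Keeper goes to the upper station with the pigeon.  [the lower station: — | the upper station: the cabbage, the ferret, the goat, the hen, the lettuce, the pigeon, the rabbit, the sheep]

Yes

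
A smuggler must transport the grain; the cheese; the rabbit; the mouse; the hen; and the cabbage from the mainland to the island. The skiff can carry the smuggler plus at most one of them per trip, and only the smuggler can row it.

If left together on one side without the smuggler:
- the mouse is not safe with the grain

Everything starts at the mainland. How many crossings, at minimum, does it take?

Counting alone: the smuggler can take at most 1 across per trip to the island, so moving all 6 needs at least 6 loaded trips out, with a return between consecutive ones — at least 11 crossings.
The plan below uses exactly 11 crossings, so it is optimal:
1. Smuggler goes to the island with the grain.
2. Smuggler goes back to the mainland alone.
3. Smuggler goes to the island with the cheese.
4. Smuggler goes back to the mainland alone.
5. Smuggler goes to the island with the rabbit.
6. Smuggler goes back to the mainland alone.
7. Smuggler goes to the island with the hen.
8. Smuggler goes back to the mainland alone.
9. Smuggler goes to the island with the cabbage.
10. Smuggler goes back to the mainland alone.
11. Smuggler goes to the island with the mouse.

11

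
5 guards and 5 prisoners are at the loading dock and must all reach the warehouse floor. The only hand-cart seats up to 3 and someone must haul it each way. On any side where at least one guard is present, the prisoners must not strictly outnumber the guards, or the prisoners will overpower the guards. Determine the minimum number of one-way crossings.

11

Counting alone: each trip to the warehouse floor takes at most 3 across and each return brings at least 1 back, so after t trips out (and t−1 returns) at most 3t − (t−1) of the 10 are across; that first reaches 10 at t = 5, so at least 9 crossings are needed.
The safety rule pushes this higher. Following every safe sequence of crossings, the most of the 10 that can be at the warehouse floor as the hand-cart arrives there on crossing 9 is 9 — never all 10.
So no plan with fewer than 11 crossings exists, and this one achieves 11:
1. 2 prisoners → the warehouse floor.  (the loading dock: 5G 3P; the warehouse floor: 0G 2P)
2. 1 prisoner ← the loading dock.  (the loading dock: 5G 4P; the warehouse floor: 0G 1P)
3. 3 prisoners → the warehouse floor.  (the loading dock: 5G 1P; the warehouse floor: 0G 4P)
4. 1 prisoner ← the loading dock.  (the loading dock: 5G 2P; the warehouse floor: 0G 3P)
5. 3 guards → the warehouse floor.  (the loading dock: 2G 2P; the warehouse floor: 3G 3P)
6. 1 guard and 1 prisoner ← the loading dock.  (the loading dock: 3G 3P; the warehouse floor: 2G 2P)
7. 3 guards → the warehouse floor.  (the loading dock: 0G 3P; the warehouse floor: 5G 2P)
8. 1 prisoner ← the loading dock.  (the loading dock: 0G 4P; the warehouse floor: 5G 1P)
9. 2 prisoners → the warehouse floor.  (the loading dock: 0G 2P; the warehouse floor: 5G 3P)
10. 1 prisoner ← the loading dock.  (the loading dock: 0G 3P; the warehouse floor: 5G 2P)
11. 3 prisoners → the warehouse floor.  (the loading dock: 0G 0P; the warehouse floor: 5G 5P)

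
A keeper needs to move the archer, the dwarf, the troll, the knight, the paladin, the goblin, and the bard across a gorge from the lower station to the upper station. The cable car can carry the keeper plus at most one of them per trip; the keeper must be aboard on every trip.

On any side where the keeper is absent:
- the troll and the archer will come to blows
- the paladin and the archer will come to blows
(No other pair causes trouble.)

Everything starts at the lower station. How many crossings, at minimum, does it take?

Counting alone: the keeper can take at most 1 across per trip to the upper station, so moving all 7 needs at least 7 loaded trips out, with a return between consecutive ones — at least 13 crossings.
The safety rule pushes this higher. Following every safe sequence of crossings, the most of the 7 that can be at the upper station as the cable car arrives there on crossing 13 is 6 — never all 7.
So no plan with fewer than 15 crossings exists, and this one achieves 15:
1. Keeper goes to the upper station with the archer.
2. Keeper goes back to the lower station alone.
3. Keeper goes to the upper station with the dwarf.
4. Keeper goes back to the lower station alone.
5. Keeper goes to the upper station with the troll.
6. Keeper goes back to the lower station with the archer.
7. Keeper goes to the upper station with the paladin.
8. Keeper goes back to the lower station alone.
9. Keeper goes to the upper station with the knight.
10. Keeper goes back to the lower station alone.
11. Keeper goes to the upper station with the goblin.
12. Keeper goes back to the lower station alone.
13. Keeper goes to the upper station with the bard.
14. Keeper goes back to the lower station alone.
15. Keeper goes to the upper station with the archer.

15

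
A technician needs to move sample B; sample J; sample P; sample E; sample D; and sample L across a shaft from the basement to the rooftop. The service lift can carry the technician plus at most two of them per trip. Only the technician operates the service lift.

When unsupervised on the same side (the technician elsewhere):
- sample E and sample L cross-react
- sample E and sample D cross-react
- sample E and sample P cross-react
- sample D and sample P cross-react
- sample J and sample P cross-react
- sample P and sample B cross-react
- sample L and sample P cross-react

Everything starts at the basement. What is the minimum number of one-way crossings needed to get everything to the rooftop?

9

Counting alone: the technician can take at most 2 across per trip to the rooftop, so moving all 6 needs at least 3 loaded trips out, with a return between consecutive ones — at least 5 crossings.
The safety rule pushes this higher. Following every safe sequence of crossings, the most of the 6 that can be at the rooftop as the service lift arrives there on crossings 5, 7 is 4, 5 respectively — never all 6.
So no plan with fewer than 9 crossings exists, and this one achieves 9:
1. Technician goes to the rooftop with sample E and sample P.  [the basement: sample B, sample D, sample J, sample L | the rooftop: sample E, sample P]
2. Technician goes back to the basement with sample P.  [the basement: sample B, sample D, sample J, sample L, sample P | the rooftop: sample E]
3. Technician goes to the rooftop with sample B and sample P.  [the basement: sample D, sample J, sample L | the rooftop: sample B, sample E, sample P]
4. Technician goes back to the basement with sample P.  [the basement: sample D, sample J, sample L, sample P | the rooftop: sample B, sample E]
5. Technician goes to the rooftop with sample J and sample P.  [the basement: sample D, sample L | the rooftop: sample B, sample E, sample J, sample P]
6. Technician goes back to the basement with sample P.  [the basement: sample D, sample L, sample P | the rooftop: sample B, sample E, sample J]
7. Technician goes to the rooftop with sample D and sample L.  [the basement: sample P | the rooftop: sample B, sample D, sample E, sample J, sample L]
8. Technician goes back to the basement with sample E.  [the basement: sample E, sample P | the rooftop: sample B, sample D, sample J, sample L]
9. Technician goes to the rooftop with sample E and sample P.  [the basement: — | the rooftop: sample B, sample D, sample E, sample J, sample L, sample P]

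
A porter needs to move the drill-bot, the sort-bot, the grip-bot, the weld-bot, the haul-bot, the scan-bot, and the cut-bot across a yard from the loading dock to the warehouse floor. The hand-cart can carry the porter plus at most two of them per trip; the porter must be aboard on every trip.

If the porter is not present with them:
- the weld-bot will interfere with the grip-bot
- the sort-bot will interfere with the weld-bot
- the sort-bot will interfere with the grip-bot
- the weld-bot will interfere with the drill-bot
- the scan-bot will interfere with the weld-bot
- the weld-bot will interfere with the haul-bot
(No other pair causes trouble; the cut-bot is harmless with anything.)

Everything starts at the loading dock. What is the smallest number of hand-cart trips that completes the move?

Counting alone: the porter can take at most 2 across per trip to the warehouse floor, so moving all 7 needs at least 4 loaded trips out, with a return between consecutive ones — at least 7 crossings.
The safety rule pushes this higher. Following every safe sequence of crossings, the most of the 7 that can be at the warehouse floor as the hand-cart arrives there on crossings 7, 9 is 5, 6 respectively — never all 7.
So no plan with fewer than 11 crossings exists, and this one achieves 11:
1. Porter goes to the warehouse floor with the sort-bot and the weld-bot.
2. Porter goes back to the loading dock with the sort-bot.
3. Porter goes to the warehouse floor with the drill-bot and the sort-bot.
4. Porter goes back to the loading dock with the weld-bot.
5. Porter goes to the warehouse floor with the haul-bot and the weld-bot.
6. Porter goes back to the loading dock with the weld-bot.
7. Porter goes to the warehouse floor with the grip-bot and the scan-bot.
8. Porter goes back to the loading dock with the sort-bot.
9. Porter goes to the warehouse floor with the cut-bot and the sort-bot.
10. Porter goes back to the loading dock with the sort-bot.
11. Porter goes to the warehouse floor with the sort-bot and the weld-bot.

11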